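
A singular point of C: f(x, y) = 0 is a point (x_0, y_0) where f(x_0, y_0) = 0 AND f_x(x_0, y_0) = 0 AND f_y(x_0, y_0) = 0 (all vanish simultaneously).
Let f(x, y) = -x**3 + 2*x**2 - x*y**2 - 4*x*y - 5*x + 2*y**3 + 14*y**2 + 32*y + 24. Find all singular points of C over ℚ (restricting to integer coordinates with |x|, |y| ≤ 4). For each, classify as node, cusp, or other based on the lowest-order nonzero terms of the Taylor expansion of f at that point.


Singular points: {(1, -2)}; classification: node.

Compute partial derivatives:
  f_x = -3*x**2 + 4*x - y**2 - 4*y - 5.
  f_y = -2*x*y - 4*x + 6*y**2 + 28*y + 32.
Scan x_0 ∈ {−4, ..., 4}. For each x_0, f_y(x_0, y) is a polynomial in y; find its integer roots y ∈ {−4, ..., 4}, then test f_x and f at those candidates.
  x = -4: f_y(-4, y) = 6*y**2 + 36*y + 48; vanishes at y ∈ {-4, -2}. (-4, -4): f_x = -69 ≠ 0; (-4, -2): f_x = -65 ≠ 0.
  x = -3: f_y(-3, y) = 6*y**2 + 34*y + 44; vanishes at y ∈ {-2}. (-3, -2): f_x = -40 ≠ 0.
  x = -2: f_y(-2, y) = 6*y**2 + 32*y + 40; vanishes at y ∈ {-2}. (-2, -2): f_x = -21 ≠ 0.
  x = -1: f_y(-1, y) = 6*y**2 + 30*y + 36; vanishes at y ∈ {-3, -2}. (-1, -3): f_x = -9 ≠ 0; (-1, -2): f_x = -8 ≠ 0.
  x = 0: f_y(0, y) = 6*y**2 + 28*y + 32; vanishes at y ∈ {-2}. (0, -2): f_x = -1 ≠ 0.
  x = 1: f_y(1, y) = 6*y**2 + 26*y + 28; vanishes at y ∈ {-2}. (1, -2): f_x = 0, f = 0 — SINGULAR.
  x = 2: f_y(2, y) = 6*y**2 + 24*y + 24; vanishes at y ∈ {-2}. (2, -2): f_x = -5 ≠ 0.
  x = 3: f_y(3, y) = 6*y**2 + 22*y + 20; vanishes at y ∈ {-2}. (3, -2): f_x = -16 ≠ 0.
  x = 4: f_y(4, y) = 6*y**2 + 20*y + 16; vanishes at y ∈ {-2}. (4, -2): f_x = -33 ≠ 0.
Only singular point on the grid: (1, -2).
Classify: substitute x = 1 + u, y = -2 + v and expand: f = -u**3 - u**2 - u*v**2 + 2*v**3 + v**2.
No constant or linear terms (consistent with a singular point). Quadratic part: -u**2 + v**2. Cubic part: -u**3 - u*v**2 + 2*v**3.
The quadratic part v**2 - u**2 = (v − u)(v + u) splits into two distinct linear factors, so there are two distinct tangent lines y − -2 = ±(x − 1) — this is a node (ordinary double point).
Classification: node.


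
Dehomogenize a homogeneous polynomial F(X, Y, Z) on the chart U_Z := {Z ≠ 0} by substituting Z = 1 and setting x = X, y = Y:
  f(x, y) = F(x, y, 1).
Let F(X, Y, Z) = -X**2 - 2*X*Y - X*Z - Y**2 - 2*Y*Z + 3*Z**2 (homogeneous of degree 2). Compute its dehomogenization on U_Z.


f(x, y) = -x**2 - 2*x*y - x - y**2 - 2*y + 3

On U_Z we set Z = 1. Each monomial c·X^i·Y^j·Z^k in F becomes c·x^i·y^j·1^k = c·x^i·y^j.
Substituting Z = 1: F(X, Y, 1) = -x**2 - 2*x*y - x - y**2 - 2*y + 3.
Note: deg(f) ≤ deg(F) = 2; strict inequality happens when F is divisible by Z (lost terms).


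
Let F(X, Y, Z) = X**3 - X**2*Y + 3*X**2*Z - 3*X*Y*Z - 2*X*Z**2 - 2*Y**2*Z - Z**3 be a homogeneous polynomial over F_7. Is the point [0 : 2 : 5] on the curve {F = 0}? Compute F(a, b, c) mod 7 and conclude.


F(0,2,5) ≡ 3 (mod 7); P is NOT on the curve.

Evaluate F(0, 2, 5) term-by-term (mod 7).
  X**3 ↦ 1·0·1·1 = 0
  -X**2*Y ↦ -1·0·2·1 = 0
  3*X**2*Z ↦ 3·0·1·5 = 0
  -3*X*Y*Z ↦ -3·0·2·5 = 0
  -2*X*Z**2 ↦ -2·0·1·25 = 0
  -2*Y**2*Z ↦ -2·1·4·5 = -40
  -Z**3 ↦ -1·1·1·125 = -125
Sum: F(0, 2, 5) = (0) + (0) + (0) + (0) + (0) + (-40) + (-125) = -165.
Reducing mod 7: -165 ≡ 3 (mod 7).
Since F(a, b, c) ≡ 3 ≠ 0 (mod 7), P does NOT lie on the curve.


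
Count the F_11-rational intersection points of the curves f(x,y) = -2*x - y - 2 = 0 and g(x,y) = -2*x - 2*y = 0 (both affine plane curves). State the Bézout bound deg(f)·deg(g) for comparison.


Common zeros: {(9, 2)}; count = 1; Bézout bound = 1.

deg(f) = 1, deg(g) = 1, so Bézout bound = 1.
Scan x ∈ F_11. For each x, list the y ∈ F_11 with f(x, y) ≡ 0 and those with g(x, y) ≡ 0 (mod 11); the common zeros in that column are the intersection.
  x = 0: f ≡ 0 at y ∈ {9}; g ≡ 0 at y ∈ {0}; common: ∅.
  x = 1: f ≡ 0 at y ∈ {7}; g ≡ 0 at y ∈ {10}; common: ∅.
  x = 2: f ≡ 0 at y ∈ {5}; g ≡ 0 at y ∈ {9}; common: ∅.
  x = 3: f ≡ 0 at y ∈ {3}; g ≡ 0 at y ∈ {8}; common: ∅.
  x = 4: f ≡ 0 at y ∈ {1}; g ≡ 0 at y ∈ {7}; common: ∅.
  x = 5: f ≡ 0 at y ∈ {10}; g ≡ 0 at y ∈ {6}; common: ∅.
  x = 6: f ≡ 0 at y ∈ {8}; g ≡ 0 at y ∈ {5}; common: ∅.
  x = 7: f ≡ 0 at y ∈ {6}; g ≡ 0 at y ∈ {4}; common: ∅.
  x = 8: f ≡ 0 at y ∈ {4}; g ≡ 0 at y ∈ {3}; common: ∅.
  x = 9: f ≡ 0 at y ∈ {2}; g ≡ 0 at y ∈ {2}; common: {2}.
  x = 10: f ≡ 0 at y ∈ {0}; g ≡ 0 at y ∈ {1}; common: ∅.
Collecting: common zeros = {(9, 2)}, so the count is 1.
Comparison with the Bézout bound: 1 ≤ 1 = deg(f)·deg(g), as expected for curves with no common component (the bound is attained).


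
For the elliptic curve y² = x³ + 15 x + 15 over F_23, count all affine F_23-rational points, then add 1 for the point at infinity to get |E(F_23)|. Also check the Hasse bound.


Affine points = {(1, 10), (1, 13), (3, 8), (3, 15), (4, 1), (4, 22), (5, 10), (5, 13), (7, 7), (7, 16), (8, 7), (8, 16), (11, 4), (11, 19), (14, 5), (14, 18), (15, 2), (15, 21), (16, 2), (16, 21), (17, 10), (17, 13), (19, 11), (19, 12), (20, 9), (20, 14), (21, 0)}; affine count = 27; |E(F_23)| = 28.

Discriminant check: Δ ∝ 4a³ + 27b² = 4·15³ + 27·15² = 4·3375 + 27·225 ≡ 2 (mod 23). Nonzero ⇒ E is nonsingular.
For each x ∈ F_23, compute rhs = x³ + 15·x + 15 mod 23, then count y ∈ F_23 with y² ≡ rhs.
  x = 0: rhs = 15, matching y values: none (0 points).
  x = 1: rhs = 8, matching y values: 10, 13 (2 points).
  x = 2: rhs = 7, matching y values: none (0 points).
  x = 3: rhs = 18, matching y values: 8, 15 (2 points).
  x = 4: rhs = 1, matching y values: 1, 22 (2 points).
  x = 5: rhs = 8, matching y values: 10, 13 (2 points).
  x = 6: rhs = 22, matching y values: none (0 points).
  x = 7: rhs = 3, matching y values: 7, 16 (2 points).
  x = 8: rhs = 3, matching y values: 7, 16 (2 points).
  x = 9: rhs = 5, matching y values: none (0 points).
  x = 10: rhs = 15, matching y values: none (0 points).
  x = 11: rhs = 16, matching y values: 4, 19 (2 points).
  x = 12: rhs = 14, matching y values: none (0 points).
  x = 13: rhs = 15, matching y values: none (0 points).
  x = 14: rhs = 2, matching y values: 5, 18 (2 points).
  x = 15: rhs = 4, matching y values: 2, 21 (2 points).
  x = 16: rhs = 4, matching y values: 2, 21 (2 points).
  x = 17: rhs = 8, matching y values: 10, 13 (2 points).
  x = 18: rhs = 22, matching y values: none (0 points).
  x = 19: rhs = 6, matching y values: 11, 12 (2 points).
  x = 20: rhs = 12, matching y values: 9, 14 (2 points).
  x = 21: rhs = 0, matching y values: 0 (1 points).
  x = 22: rhs = 22, matching y values: none (0 points).
Total affine count: 27.
Full point count |E(F_23)| = 27 + 1 = 28.
Hasse bound: |28 − (23+1)| = |4| = 4 ≤ 2√23 ≈ 9.5917 ✓.


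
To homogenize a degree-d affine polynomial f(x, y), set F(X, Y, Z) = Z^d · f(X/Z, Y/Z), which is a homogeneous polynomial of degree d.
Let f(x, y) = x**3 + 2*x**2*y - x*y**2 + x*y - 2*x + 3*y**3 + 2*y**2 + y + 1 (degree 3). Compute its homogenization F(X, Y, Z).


F(X, Y, Z) = X**3 + 2*X**2*Y - X*Y**2 + X*Y*Z - 2*X*Z**2 + 3*Y**3 + 2*Y**2*Z + Y*Z**2 + Z**3

deg(f) = 3.
Substitute x = X/Z, y = Y/Z into f, then multiply by Z^3.
  monomial 1·x^3·y^0 ↦ 1·X^3·Y^0·Z^0.
  monomial 2·x^2·y^1 ↦ 2·X^2·Y^1·Z^0.
  monomial -1·x^1·y^2 ↦ -1·X^1·Y^2·Z^0.
  monomial 1·x^1·y^1 ↦ 1·X^1·Y^1·Z^1.
  monomial -2·x^1·y^0 ↦ -2·X^1·Y^0·Z^2.
  monomial 3·x^0·y^3 ↦ 3·X^0·Y^3·Z^0.
  monomial 2·x^0·y^2 ↦ 2·X^0·Y^2·Z^1.
  monomial 1·x^0·y^1 ↦ 1·X^0·Y^1·Z^2.
  monomial 1·x^0·y^0 ↦ 1·X^0·Y^0·Z^3.
Collecting: F(X, Y, Z) = X**3 + 2*X**2*Y - X*Y**2 + X*Y*Z - 2*X*Z**2 + 3*Y**3 + 2*Y**2*Z + Y*Z**2 + Z**3.


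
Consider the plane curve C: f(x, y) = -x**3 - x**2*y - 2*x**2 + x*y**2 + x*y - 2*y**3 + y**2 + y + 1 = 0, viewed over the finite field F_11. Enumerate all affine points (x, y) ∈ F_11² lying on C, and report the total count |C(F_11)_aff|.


Affine F_11-points: {(1, 7), (2, 4), (2, 7), (3, 0), (3, 3), (3, 10), (4, 4), (4, 5), (4, 10), (5, 3), (7, 0), (7, 2), (9, 3), (10, 0), (10, 4), (10, 7)}; count = 16.

For each of the 121 pairs (x, y) ∈ F_11², evaluate f(x, y) mod 11. Record the zeros.
  x = 0: [0↦1, 1↦1, 2↦2, 3↦3, 4↦3, 5↦1, 6↦7, 7↦9, 8↦6, 9↦8, 10↦3]  zeros at y ∈ ∅
  x = 1: [0↦9, 1↦10, 2↦3, 3↦9, 4↦5, 5↦1, 6↦7, 7↦0, 8↦1, 9↦9, 10↦1]  zeros at y ∈ {7}
  x = 2: [0↦7, 1↦7, 2↦1, 3↦10, 4↦0, 5↦3, 6↦7, 7↦0, 8↦3, 9↦4, 10↦2]  zeros at y ∈ {4, 7}
  x = 3: [0↦0, 1↦8, 2↦1, 3↦0, 4↦4, 5↦1, 6↦1, 7↦3, 8↦6, 9↦9, 10↦0]  zeros at y ∈ {0, 3, 10}
  x = 4: [0↦4, 1↦7, 2↦8, 3↦6, 4↦0, 5↦0, 6↦5, 7↦3, 8↦4, 9↦7, 10↦0]  zeros at y ∈ {4, 5, 10}
  x = 5: [0↦2, 1↦9, 2↦5, 3↦0, 4↦4, 5↦5, 6↦2, 7↦5, 8↦2, 9↦3, 10↦7]  zeros at y ∈ {3}
  x = 6: [0↦10, 1↦8, 2↦8, 3↦9, 4↦10, 5↦10, 6↦8, 7↦3, 8↦5, 9↦2, 10↦4]  zeros at y ∈ ∅
  x = 7: [0↦0, 1↦9, 2↦0, 3↦5, 4↦1, 5↦9, 6↦6, 7↦2, 8↦7, 9↦9, 10↦7]  zeros at y ∈ {0, 2}
  x = 8: [0↦10, 1↦6, 2↦8, 3↦4, 4↦4, 5↦7, 6↦1, 7↦7, 8↦2, 9↦7, 10↦10]  zeros at y ∈ ∅
  x = 9: [0↦1, 1↦4, 2↦4, 3↦0, 4↦2, 5↦9, 6↦9, 7↦1, 8↦6, 9↦1, 10↦7]  zeros at y ∈ {3}
  x = 10: [0↦0, 1↦8, 2↦4, 3↦9, 4↦0, 5↦9, 6↦2, 7↦0, 8↦2, 9↦7, 10↦3]  zeros at y ∈ {0, 4, 7}
Collecting zeros: affine points = {(1, 7), (2, 4), (2, 7), (3, 0), (3, 3), (3, 10), (4, 4), (4, 5), (4, 10), (5, 3), (7, 0), (7, 2), (9, 3), (10, 0), (10, 4), (10, 7)}.
Total count |C(F_11)_aff| = 16.


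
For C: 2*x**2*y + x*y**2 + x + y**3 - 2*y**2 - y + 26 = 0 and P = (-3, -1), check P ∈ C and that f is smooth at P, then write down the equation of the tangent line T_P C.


Tangent line at P: 14*x + 30*y + 72 = 0.

Step 1: f(-3, -1) = 0, so P lies on C.
Step 2: partial derivatives
  f_x(x, y) = 4*x*y + y**2 + 1, f_y(x, y) = 2*x**2 + 2*x*y + 3*y**2 - 4*y - 1.
  f_x(P) = 14, f_y(P) = 30 (gradient nonzero, so P is smooth).
Step 3: tangent line at P: 14·(x − -3) + 30·(y − -1) = 0.
Expanding: 14*x + 30*y + 72 = 0.


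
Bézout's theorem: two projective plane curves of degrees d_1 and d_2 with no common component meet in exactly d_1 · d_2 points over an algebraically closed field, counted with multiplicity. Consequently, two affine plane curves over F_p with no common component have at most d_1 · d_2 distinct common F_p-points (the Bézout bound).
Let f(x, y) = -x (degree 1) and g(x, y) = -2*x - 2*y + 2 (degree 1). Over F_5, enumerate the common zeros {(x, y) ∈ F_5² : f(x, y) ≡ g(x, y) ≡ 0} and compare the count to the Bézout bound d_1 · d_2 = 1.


Common zeros: {(0, 1)}; count = 1; Bézout bound = 1.

deg(f) = 1, deg(g) = 1, so Bézout bound = 1.
Scan x ∈ F_5. For each x, list the y ∈ F_5 with f(x, y) ≡ 0 and those with g(x, y) ≡ 0 (mod 5); the common zeros in that column are the intersection.
  x = 0: f ≡ 0 at y ∈ {0, 1, 2, 3, 4}; g ≡ 0 at y ∈ {1}; common: {1}.
  x = 1: f ≡ 0 at y ∈ ∅; g ≡ 0 at y ∈ {0}; common: ∅.
  x = 2: f ≡ 0 at y ∈ ∅; g ≡ 0 at y ∈ {4}; common: ∅.
  x = 3: f ≡ 0 at y ∈ ∅; g ≡ 0 at y ∈ {3}; common: ∅.
  x = 4: f ≡ 0 at y ∈ ∅; g ≡ 0 at y ∈ {2}; common: ∅.
Collecting: common zeros = {(0, 1)}, so the count is 1.
Comparison with the Bézout bound: 1 ≤ 1 = deg(f)·deg(g), as expected for curves with no common component (the bound is attained).


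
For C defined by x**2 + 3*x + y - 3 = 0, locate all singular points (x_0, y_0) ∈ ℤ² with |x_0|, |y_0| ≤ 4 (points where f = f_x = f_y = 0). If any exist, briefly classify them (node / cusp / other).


No singular points in the scanned grid; C is smooth there.

Compute partial derivatives:
  f_x = 2*x + 3.
  f_y = 1.
f_y = 1 is a nonzero constant, so f_y never vanishes: no point (x, y) can satisfy f = f_x = f_y = 0. In particular no (x, y) ∈ {−4, ..., 4}² is singular; the curve is smooth.


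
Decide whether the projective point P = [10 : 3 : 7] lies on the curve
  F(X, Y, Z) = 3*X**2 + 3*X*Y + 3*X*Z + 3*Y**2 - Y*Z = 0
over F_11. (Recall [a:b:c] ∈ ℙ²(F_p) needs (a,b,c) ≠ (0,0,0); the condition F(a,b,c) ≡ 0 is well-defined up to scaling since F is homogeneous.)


F(10,3,7) ≡ 1 (mod 11); P is NOT on the curve.

Evaluate F(10, 3, 7) term-by-term (mod 11).
  3*X**2 ↦ 3·100·1·1 = 300
  3*X*Y ↦ 3·10·3·1 = 90
  3*X*Z ↦ 3·10·1·7 = 210
  3*Y**2 ↦ 3·1·9·1 = 27
  -Y*Z ↦ -1·1·3·7 = -21
Sum: F(10, 3, 7) = (300) + (90) + (210) + (27) + (-21) = 606.
Reducing mod 11: 606 ≡ 1 (mod 11).
Since F(a, b, c) ≡ 1 ≠ 0 (mod 11), P does NOT lie on the curve.


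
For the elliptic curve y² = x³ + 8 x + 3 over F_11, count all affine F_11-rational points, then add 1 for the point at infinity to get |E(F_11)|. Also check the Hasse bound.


Affine points = {(0, 5), (0, 6), (1, 1), (1, 10), (2, 4), (2, 7), (4, 0), (5, 5), (5, 6), (6, 5), (6, 6), (9, 1), (9, 10), (10, 4), (10, 7)}; affine count = 15; |E(F_11)| = 16.

Discriminant check: Δ ∝ 4a³ + 27b² = 4·8³ + 27·3² = 4·512 + 27·9 ≡ 3 (mod 11). Nonzero ⇒ E is nonsingular.
For each x ∈ F_11, compute rhs = x³ + 8·x + 3 mod 11, then count y ∈ F_11 with y² ≡ rhs.
  x = 0: rhs = 3, matching y values: 5, 6 (2 points).
  x = 1: rhs = 1, matching y values: 1, 10 (2 points).
  x = 2: rhs = 5, matching y values: 4, 7 (2 points).
  x = 3: rhs = 10, matching y values: none (0 points).
  x = 4: rhs = 0, matching y values: 0 (1 points).
  x = 5: rhs = 3, matching y values: 5, 6 (2 points).
  x = 6: rhs = 3, matching y values: 5, 6 (2 points).
  x = 7: rhs = 6, matching y values: none (0 points).
  x = 8: rhs = 7, matching y values: none (0 points).
  x = 9: rhs = 1, matching y values: 1, 10 (2 points).
  x = 10: rhs = 5, matching y values: 4, 7 (2 points).
Total affine count: 15.
Full point count |E(F_11)| = 15 + 1 = 16.
Hasse bound: |16 − (11+1)| = |4| = 4 ≤ 2√11 ≈ 6.6332 ✓.


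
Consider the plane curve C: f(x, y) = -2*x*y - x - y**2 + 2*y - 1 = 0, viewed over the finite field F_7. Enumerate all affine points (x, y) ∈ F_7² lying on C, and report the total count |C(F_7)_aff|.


Affine F_7-points: {(0, 1), (3, 5), (4, 2), (4, 6), (6, 0), (6, 4)}; count = 6.

For each of the 49 pairs (x, y) ∈ F_7², evaluate f(x, y) mod 7. Record the zeros.
  x = 0: [0↦6, 1↦0, 2↦6, 3↦3, 4↦5, 5↦5, 6↦3]  zeros at y ∈ {1}
  x = 1: [0↦5, 1↦4, 2↦1, 3↦3, 4↦3, 5↦1, 6↦4]  zeros at y ∈ ∅
  x = 2: [0↦4, 1↦1, 2↦3, 3↦3, 4↦1, 5↦4, 6↦5]  zeros at y ∈ ∅
  x = 3: [0↦3, 1↦5, 2↦5, 3↦3, 4↦6, 5↦0, 6↦6]  zeros at y ∈ {5}
  x = 4: [0↦2, 1↦2, 2↦0, 3↦3, 4↦4, 5↦3, 6↦0]  zeros at y ∈ {2, 6}
  x = 5: [0↦1, 1↦6, 2↦2, 3↦3, 4↦2, 5↦6, 6↦1]  zeros at y ∈ ∅
  x = 6: [0↦0, 1↦3, 2↦4, 3↦3, 4↦0, 5↦2, 6↦2]  zeros at y ∈ {0, 4}
Collecting zeros: affine points = {(0, 1), (3, 5), (4, 2), (4, 6), (6, 0), (6, 4)}.
Total count |C(F_7)_aff| = 6.


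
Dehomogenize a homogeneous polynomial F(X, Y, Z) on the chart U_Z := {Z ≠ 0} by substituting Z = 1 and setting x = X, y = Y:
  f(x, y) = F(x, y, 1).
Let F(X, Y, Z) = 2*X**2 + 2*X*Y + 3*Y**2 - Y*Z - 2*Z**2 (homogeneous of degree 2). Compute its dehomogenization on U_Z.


f(x, y) = 2*x**2 + 2*x*y + 3*y**2 - y - 2

On U_Z we set Z = 1. Each monomial c·X^i·Y^j·Z^k in F becomes c·x^i·y^j·1^k = c·x^i·y^j.
Substituting Z = 1: F(X, Y, 1) = 2*x**2 + 2*x*y + 3*y**2 - y - 2.
Note: deg(f) ≤ deg(F) = 2; strict inequality happens when F is divisible by Z (lost terms).


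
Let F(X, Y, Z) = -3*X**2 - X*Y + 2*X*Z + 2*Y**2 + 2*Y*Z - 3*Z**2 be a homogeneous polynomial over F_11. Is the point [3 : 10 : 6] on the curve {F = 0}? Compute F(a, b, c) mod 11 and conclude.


F(3,10,6) ≡ 4 (mod 11); P is NOT on the curve.

Evaluate F(3, 10, 6) term-by-term (mod 11).
  -3*X**2 ↦ -3·9·1·1 = -27
  -X*Y ↦ -1·3·10·1 = -30
  2*X*Z ↦ 2·3·1·6 = 36
  2*Y**2 ↦ 2·1·100·1 = 200
  2*Y*Z ↦ 2·1·10·6 = 120
  -3*Z**2 ↦ -3·1·1·36 = -108
Sum: F(3, 10, 6) = (-27) + (-30) + (36) + (200) + (120) + (-108) = 191.
Reducing mod 11: 191 ≡ 4 (mod 11).
Since F(a, b, c) ≡ 4 ≠ 0 (mod 11), P does NOT lie on the curve.


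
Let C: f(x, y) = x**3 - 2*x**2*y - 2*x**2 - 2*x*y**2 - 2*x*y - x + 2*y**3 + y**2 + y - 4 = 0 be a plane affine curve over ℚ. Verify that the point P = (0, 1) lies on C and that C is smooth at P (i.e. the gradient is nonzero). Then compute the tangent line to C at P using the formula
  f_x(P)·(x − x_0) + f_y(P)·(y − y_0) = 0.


Tangent line at P: -5*x + 9*y - 9 = 0.

Step 1: f(0, 1) = 0, so P lies on C.
Step 2: partial derivatives
  f_x(x, y) = 3*x**2 - 4*x*y - 4*x - 2*y**2 - 2*y - 1, f_y(x, y) = -2*x**2 - 4*x*y - 2*x + 6*y**2 + 2*y + 1.
  f_x(P) = -5, f_y(P) = 9 (gradient nonzero, so P is smooth).
Step 3: tangent line at P: -5·(x − 0) + 9·(y − 1) = 0.
Expanding: -5*x + 9*y - 9 = 0.


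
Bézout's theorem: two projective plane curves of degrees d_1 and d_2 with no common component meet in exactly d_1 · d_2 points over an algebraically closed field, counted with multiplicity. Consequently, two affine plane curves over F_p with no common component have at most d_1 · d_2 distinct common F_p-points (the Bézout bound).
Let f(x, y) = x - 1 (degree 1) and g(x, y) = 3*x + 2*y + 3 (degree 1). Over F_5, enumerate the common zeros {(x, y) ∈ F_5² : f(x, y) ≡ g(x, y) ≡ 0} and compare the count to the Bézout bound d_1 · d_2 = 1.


Common zeros: {(1, 2)}; count = 1; Bézout bound = 1.

deg(f) = 1, deg(g) = 1, so Bézout bound = 1.
Scan x ∈ F_5. For each x, list the y ∈ F_5 with f(x, y) ≡ 0 and those with g(x, y) ≡ 0 (mod 5); the common zeros in that column are the intersection.
  x = 0: f ≡ 0 at y ∈ ∅; g ≡ 0 at y ∈ {1}; common: ∅.
  x = 1: f ≡ 0 at y ∈ {0, 1, 2, 3, 4}; g ≡ 0 at y ∈ {2}; common: {2}.
  x = 2: f ≡ 0 at y ∈ ∅; g ≡ 0 at y ∈ {3}; common: ∅.
  x = 3: f ≡ 0 at y ∈ ∅; g ≡ 0 at y ∈ {4}; common: ∅.
  x = 4: f ≡ 0 at y ∈ ∅; g ≡ 0 at y ∈ {0}; common: ∅.
Collecting: common zeros = {(1, 2)}, so the count is 1.
Comparison with the Bézout bound: 1 ≤ 1 = deg(f)·deg(g), as expected for curves with no common component (the bound is attained).


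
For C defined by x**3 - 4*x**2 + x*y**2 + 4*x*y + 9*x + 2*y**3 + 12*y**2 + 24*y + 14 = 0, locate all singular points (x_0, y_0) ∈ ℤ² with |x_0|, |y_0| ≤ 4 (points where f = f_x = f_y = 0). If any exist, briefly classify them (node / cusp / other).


Singular points: {(1, -2)}; classification: node.

Compute partial derivatives:
  f_x = 3*x**2 - 8*x + y**2 + 4*y + 9.
  f_y = 2*x*y + 4*x + 6*y**2 + 24*y + 24.
Scan x_0 ∈ {−4, ..., 4}. For each x_0, f_y(x_0, y) is a polynomial in y; find its integer roots y ∈ {−4, ..., 4}, then test f_x and f at those candidates.
  x = -4: f_y(-4, y) = 6*y**2 + 16*y + 8; vanishes at y ∈ {-2}. (-4, -2): f_x = 85 ≠ 0.
  x = -3: f_y(-3, y) = 6*y**2 + 18*y + 12; vanishes at y ∈ {-2, -1}. (-3, -2): f_x = 56 ≠ 0; (-3, -1): f_x = 57 ≠ 0.
  x = -2: f_y(-2, y) = 6*y**2 + 20*y + 16; vanishes at y ∈ {-2}. (-2, -2): f_x = 33 ≠ 0.
  x = -1: f_y(-1, y) = 6*y**2 + 22*y + 20; vanishes at y ∈ {-2}. (-1, -2): f_x = 16 ≠ 0.
  x = 0: f_y(0, y) = 6*y**2 + 24*y + 24; vanishes at y ∈ {-2}. (0, -2): f_x = 5 ≠ 0.
  x = 1: f_y(1, y) = 6*y**2 + 26*y + 28; vanishes at y ∈ {-2}. (1, -2): f_x = 0, f = 0 — SINGULAR.
  x = 2: f_y(2, y) = 6*y**2 + 28*y + 32; vanishes at y ∈ {-2}. (2, -2): f_x = 1 ≠ 0.
  x = 3: f_y(3, y) = 6*y**2 + 30*y + 36; vanishes at y ∈ {-3, -2}. (3, -3): f_x = 9 ≠ 0; (3, -2): f_x = 8 ≠ 0.
  x = 4: f_y(4, y) = 6*y**2 + 32*y + 40; vanishes at y ∈ {-2}. (4, -2): f_x = 21 ≠ 0.
Only singular point on the grid: (1, -2).
Classify: substitute x = 1 + u, y = -2 + v and expand: f = u**3 - u**2 + u*v**2 + 2*v**3 + v**2.
No constant or linear terms (consistent with a singular point). Quadratic part: -u**2 + v**2. Cubic part: u**3 + u*v**2 + 2*v**3.
The quadratic part v**2 - u**2 = (v − u)(v + u) splits into two distinct linear factors, so there are two distinct tangent lines y − -2 = ±(x − 1) — this is a node (ordinary double point).
Classification: node.


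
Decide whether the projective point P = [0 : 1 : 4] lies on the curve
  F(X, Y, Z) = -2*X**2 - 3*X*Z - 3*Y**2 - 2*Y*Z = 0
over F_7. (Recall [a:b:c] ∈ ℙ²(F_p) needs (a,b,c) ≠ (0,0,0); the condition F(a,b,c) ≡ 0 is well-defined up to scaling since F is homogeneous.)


F(0,1,4) ≡ 3 (mod 7); P is NOT on the curve.

Evaluate F(0, 1, 4) term-by-term (mod 7).
  -2*X**2 ↦ -2·0·1·1 = 0
  -3*X*Z ↦ -3·0·1·4 = 0
  -3*Y**2 ↦ -3·1·1·1 = -3
  -2*Y*Z ↦ -2·1·1·4 = -8
Sum: F(0, 1, 4) = (0) + (0) + (-3) + (-8) = -11.
Reducing mod 7: -11 ≡ 3 (mod 7).
Since F(a, b, c) ≡ 3 ≠ 0 (mod 7), P does NOT lie on the curve.


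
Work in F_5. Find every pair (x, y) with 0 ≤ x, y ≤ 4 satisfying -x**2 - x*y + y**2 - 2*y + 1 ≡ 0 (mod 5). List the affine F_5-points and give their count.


Affine F_5-points: {(0, 1), (1, 0), (1, 3), (4, 0), (4, 1)}; count = 5.

For each of the 25 pairs (x, y) ∈ F_5², evaluate f(x, y) mod 5. Record the zeros.
  x = 0: [0↦1, 1↦0, 2↦1, 3↦4, 4↦4]  zeros at y ∈ {1}
  x = 1: [0↦0, 1↦3, 2↦3, 3↦0, 4↦4]  zeros at y ∈ {0, 3}
  x = 2: [0↦2, 1↦4, 2↦3, 3↦4, 4↦2]  zeros at y ∈ ∅
  x = 3: [0↦2, 1↦3, 2↦1, 3↦1, 4↦3]  zeros at y ∈ ∅
  x = 4: [0↦0, 1↦0, 2↦2, 3↦1, 4↦2]  zeros at y ∈ {0, 1}
Collecting zeros: affine points = {(0, 1), (1, 0), (1, 3), (4, 0), (4, 1)}.
Total count |C(F_5)_aff| = 5.


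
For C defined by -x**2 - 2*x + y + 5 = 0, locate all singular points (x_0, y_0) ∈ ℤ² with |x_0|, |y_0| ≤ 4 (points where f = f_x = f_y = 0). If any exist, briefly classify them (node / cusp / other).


No singular points in the scanned grid; C is smooth there.

Compute partial derivatives:
  f_x = -2*x - 2.
  f_y = 1.
f_y = 1 is a nonzero constant, so f_y never vanishes: no point (x, y) can satisfy f = f_x = f_y = 0. In particular no (x, y) ∈ {−4, ..., 4}² is singular; the curve is smooth.


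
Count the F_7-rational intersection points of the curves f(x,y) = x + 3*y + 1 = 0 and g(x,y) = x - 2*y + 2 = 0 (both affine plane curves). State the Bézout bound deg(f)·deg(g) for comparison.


Common zeros: {(4, 3)}; count = 1; Bézout bound = 1.

deg(f) = 1, deg(g) = 1, so Bézout bound = 1.
Scan x ∈ F_7. For each x, list the y ∈ F_7 with f(x, y) ≡ 0 and those with g(x, y) ≡ 0 (mod 7); the common zeros in that column are the intersection.
  x = 0: f ≡ 0 at y ∈ {2}; g ≡ 0 at y ∈ {1}; common: ∅.
  x = 1: f ≡ 0 at y ∈ {4}; g ≡ 0 at y ∈ {5}; common: ∅.
  x = 2: f ≡ 0 at y ∈ {6}; g ≡ 0 at y ∈ {2}; common: ∅.
  x = 3: f ≡ 0 at y ∈ {1}; g ≡ 0 at y ∈ {6}; common: ∅.
  x = 4: f ≡ 0 at y ∈ {3}; g ≡ 0 at y ∈ {3}; common: {3}.
  x = 5: f ≡ 0 at y ∈ {5}; g ≡ 0 at y ∈ {0}; common: ∅.
  x = 6: f ≡ 0 at y ∈ {0}; g ≡ 0 at y ∈ {4}; common: ∅.
Collecting: common zeros = {(4, 3)}, so the count is 1.
Comparison with the Bézout bound: 1 ≤ 1 = deg(f)·deg(g), as expected for curves with no common component (the bound is attained).


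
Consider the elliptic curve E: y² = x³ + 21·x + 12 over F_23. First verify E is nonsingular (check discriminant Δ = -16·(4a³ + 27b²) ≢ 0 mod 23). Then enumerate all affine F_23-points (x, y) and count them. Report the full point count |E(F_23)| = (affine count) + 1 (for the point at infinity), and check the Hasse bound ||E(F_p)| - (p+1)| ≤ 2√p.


Affine points = {(0, 9), (0, 14), (2, 4), (2, 19), (5, 9), (5, 14), (6, 3), (6, 20), (8, 5), (8, 18), (10, 7), (10, 16), (18, 9), (18, 14), (19, 5), (19, 18), (21, 10), (21, 13), (22, 6), (22, 17)}; affine count = 20; |E(F_23)| = 21.

Discriminant check: Δ ∝ 4a³ + 27b² = 4·21³ + 27·12² = 4·9261 + 27·144 ≡ 15 (mod 23). Nonzero ⇒ E is nonsingular.
For each x ∈ F_23, compute rhs = x³ + 21·x + 12 mod 23, then count y ∈ F_23 with y² ≡ rhs.
  x = 0: rhs = 12, matching y values: 9, 14 (2 points).
  x = 1: rhs = 11, matching y values: none (0 points).
  x = 2: rhs = 16, matching y values: 4, 19 (2 points).
  x = 3: rhs = 10, matching y values: none (0 points).
  x = 4: rhs = 22, matching y values: none (0 points).
  x = 5: rhs = 12, matching y values: 9, 14 (2 points).
  x = 6: rhs = 9, matching y values: 3, 20 (2 points).
  x = 7: rhs = 19, matching y values: none (0 points).
  x = 8: rhs = 2, matching y values: 5, 18 (2 points).
  x = 9: rhs = 10, matching y values: none (0 points).
  x = 10: rhs = 3, matching y values: 7, 16 (2 points).
  x = 11: rhs = 10, matching y values: none (0 points).
  x = 12: rhs = 14, matching y values: none (0 points).
  x = 13: rhs = 21, matching y values: none (0 points).
  x = 14: rhs = 14, matching y values: none (0 points).
  x = 15: rhs = 22, matching y values: none (0 points).
  x = 16: rhs = 5, matching y values: none (0 points).
  x = 17: rhs = 15, matching y values: none (0 points).
  x = 18: rhs = 12, matching y values: 9, 14 (2 points).
  x = 19: rhs = 2, matching y values: 5, 18 (2 points).
  x = 20: rhs = 14, matching y values: none (0 points).
  x = 21: rhs = 8, matching y values: 10, 13 (2 points).
  x = 22: rhs = 13, matching y values: 6, 17 (2 points).
Total affine count: 20.
Full point count |E(F_23)| = 20 + 1 = 21.
Hasse bound: |21 − (23+1)| = |-3| = 3 ≤ 2√23 ≈ 9.5917 ✓.


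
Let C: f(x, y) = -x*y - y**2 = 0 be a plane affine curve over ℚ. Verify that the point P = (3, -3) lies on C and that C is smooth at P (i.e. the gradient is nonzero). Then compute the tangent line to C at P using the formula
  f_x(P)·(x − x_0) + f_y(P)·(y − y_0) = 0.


Tangent line at P: 3*x + 3*y = 0.

Step 1: f(3, -3) = 0, so P lies on C.
Step 2: partial derivatives
  f_x(x, y) = -y, f_y(x, y) = -x - 2*y.
  f_x(P) = 3, f_y(P) = 3 (gradient nonzero, so P is smooth).
Step 3: tangent line at P: 3·(x − 3) + 3·(y − -3) = 0.
Expanding: 3*x + 3*y = 0.


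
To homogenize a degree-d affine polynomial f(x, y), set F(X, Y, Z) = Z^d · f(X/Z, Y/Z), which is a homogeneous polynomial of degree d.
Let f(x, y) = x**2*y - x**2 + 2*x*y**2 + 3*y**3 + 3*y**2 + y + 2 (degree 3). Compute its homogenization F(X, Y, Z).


F(X, Y, Z) = X**2*Y - X**2*Z + 2*X*Y**2 + 3*Y**3 + 3*Y**2*Z + Y*Z**2 + 2*Z**3

deg(f) = 3.
Substitute x = X/Z, y = Y/Z into f, then multiply by Z^3.
  monomial 1·x^2·y^1 ↦ 1·X^2·Y^1·Z^0.
  monomial -1·x^2·y^0 ↦ -1·X^2·Y^0·Z^1.
  monomial 2·x^1·y^2 ↦ 2·X^1·Y^2·Z^0.
  monomial 3·x^0·y^3 ↦ 3·X^0·Y^3·Z^0.
  monomial 3·x^0·y^2 ↦ 3·X^0·Y^2·Z^1.
  monomial 1·x^0·y^1 ↦ 1·X^0·Y^1·Z^2.
  monomial 2·x^0·y^0 ↦ 2·X^0·Y^0·Z^3.
Collecting: F(X, Y, Z) = X**2*Y - X**2*Z + 2*X*Y**2 + 3*Y**3 + 3*Y**2*Z + Y*Z**2 + 2*Z**3.


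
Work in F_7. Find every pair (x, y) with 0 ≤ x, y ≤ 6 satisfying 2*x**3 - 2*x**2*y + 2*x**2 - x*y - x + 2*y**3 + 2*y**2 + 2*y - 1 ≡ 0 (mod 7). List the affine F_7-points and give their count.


Affine F_7-points: {(0, 3), (2, 0), (3, 5), (4, 6), (5, 0), (5, 1), (5, 5), (6, 0)}; count = 8.

For each of the 49 pairs (x, y) ∈ F_7², evaluate f(x, y) mod 7. Record the zeros.
  x = 0: [0↦6, 1↦5, 2↦6, 3↦0, 4↦6, 5↦1, 6↦4]  zeros at y ∈ {3}
  x = 1: [0↦2, 1↦5, 2↦3, 3↦1, 4↦4, 5↦3, 6↦3]  zeros at y ∈ ∅
  x = 2: [0↦0, 1↦3, 2↦1, 3↦6, 4↦2, 5↦1, 6↦1]  zeros at y ∈ {0}
  x = 3: [0↦5, 1↦4, 2↦5, 3↦6, 4↦5, 5↦0, 6↦3]  zeros at y ∈ {5}
  x = 4: [0↦1, 1↦6, 2↦6, 3↦6, 4↦4, 5↦5, 6↦0]  zeros at y ∈ {6}
  x = 5: [0↦0, 1↦0, 2↦2, 3↦4, 4↦4, 5↦0, 6↦4]  zeros at y ∈ {0, 1, 5}
  x = 6: [0↦0, 1↦5, 2↦5, 3↦5, 4↦3, 5↦4, 6↦6]  zeros at y ∈ {0}
Collecting zeros: affine points = {(0, 3), (2, 0), (3, 5), (4, 6), (5, 0), (5, 1), (5, 5), (6, 0)}.
Total count |C(F_7)_aff| = 8.


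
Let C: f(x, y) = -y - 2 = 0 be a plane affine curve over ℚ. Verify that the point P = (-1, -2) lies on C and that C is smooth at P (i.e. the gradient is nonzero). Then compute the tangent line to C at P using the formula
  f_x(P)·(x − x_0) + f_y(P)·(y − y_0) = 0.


Tangent line at P: -y - 2 = 0.

Step 1: f(-1, -2) = 0, so P lies on C.
Step 2: partial derivatives
  f_x(x, y) = 0, f_y(x, y) = -1.
  f_x(P) = 0, f_y(P) = -1 (gradient nonzero, so P is smooth).
Step 3: tangent line at P: 0·(x − -1) + -1·(y − -2) = 0.
Expanding: -y - 2 = 0.


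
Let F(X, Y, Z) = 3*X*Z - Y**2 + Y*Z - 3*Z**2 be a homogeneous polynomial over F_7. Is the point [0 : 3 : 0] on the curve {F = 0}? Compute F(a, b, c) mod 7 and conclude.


F(0,3,0) ≡ 5 (mod 7); P is NOT on the curve.

Evaluate F(0, 3, 0) term-by-term (mod 7).
  3*X*Z ↦ 3·0·1·0 = 0
  -Y**2 ↦ -1·1·9·1 = -9
  Y*Z ↦ 1·1·3·0 = 0
  -3*Z**2 ↦ -3·1·1·0 = 0
Sum: F(0, 3, 0) = (0) + (-9) + (0) + (0) = -9.
Reducing mod 7: -9 ≡ 5 (mod 7).
Since F(a, b, c) ≡ 5 ≠ 0 (mod 7), P does NOT lie on the curve.


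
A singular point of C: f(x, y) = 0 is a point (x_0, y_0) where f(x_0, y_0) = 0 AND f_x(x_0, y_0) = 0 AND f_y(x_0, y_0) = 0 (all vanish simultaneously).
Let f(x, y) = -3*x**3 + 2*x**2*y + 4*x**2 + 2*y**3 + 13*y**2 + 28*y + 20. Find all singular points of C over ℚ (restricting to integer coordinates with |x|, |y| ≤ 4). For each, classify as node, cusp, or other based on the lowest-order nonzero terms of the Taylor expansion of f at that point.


Singular points: {(0, -2)}; classification: cusp.

Compute partial derivatives:
  f_x = -9*x**2 + 4*x*y + 8*x.
  f_y = 2*x**2 + 6*y**2 + 26*y + 28.
Scan x_0 ∈ {−4, ..., 4}. For each x_0, f_y(x_0, y) is a polynomial in y; find its integer roots y ∈ {−4, ..., 4}, then test f_x and f at those candidates.
  x = -4: f_y(-4, y) = 6*y**2 + 26*y + 60; no integer root y with |y| ≤ 4.
  x = -3: f_y(-3, y) = 6*y**2 + 26*y + 46; no integer root y with |y| ≤ 4.
  x = -2: f_y(-2, y) = 6*y**2 + 26*y + 36; no integer root y with |y| ≤ 4.
  x = -1: f_y(-1, y) = 6*y**2 + 26*y + 30; no integer root y with |y| ≤ 4.
  x = 0: f_y(0, y) = 6*y**2 + 26*y + 28; vanishes at y ∈ {-2}. (0, -2): f_x = 0, f = 0 — SINGULAR.
  x = 1: f_y(1, y) = 6*y**2 + 26*y + 30; no integer root y with |y| ≤ 4.
  x = 2: f_y(2, y) = 6*y**2 + 26*y + 36; no integer root y with |y| ≤ 4.
  x = 3: f_y(3, y) = 6*y**2 + 26*y + 46; no integer root y with |y| ≤ 4.
  x = 4: f_y(4, y) = 6*y**2 + 26*y + 60; no integer root y with |y| ≤ 4.
Only singular point on the grid: (0, -2).
Classify: substitute x = 0 + u, y = -2 + v and expand: f = -3*u**3 + 2*u**2*v + 2*v**3 + v**2.
No constant or linear terms (consistent with a singular point). Quadratic part: v**2. Cubic part: -3*u**3 + 2*u**2*v + 2*v**3.
The quadratic part v**2 is a perfect square, so there is a single (double) tangent line v = 0, i.e. y = -2. Restricting the cubic part to that line (v = 0) leaves -3*u**3 ≠ 0, so f is not divisible by v and the branch is v² ≈ 3*u**3 to lowest order — this is a cusp.
Classification: cusp.


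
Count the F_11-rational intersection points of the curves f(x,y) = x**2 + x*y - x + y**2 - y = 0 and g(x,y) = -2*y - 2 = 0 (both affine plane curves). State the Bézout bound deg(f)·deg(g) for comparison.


Common zeros: ∅; count = 0; Bézout bound = 2.

deg(f) = 2, deg(g) = 1, so Bézout bound = 2.
Scan x ∈ F_11. For each x, list the y ∈ F_11 with f(x, y) ≡ 0 and those with g(x, y) ≡ 0 (mod 11); the common zeros in that column are the intersection.
  x = 0: f ≡ 0 at y ∈ {0, 1}; g ≡ 0 at y ∈ {10}; common: ∅.
  x = 1: f ≡ 0 at y ∈ {0}; g ≡ 0 at y ∈ {10}; common: ∅.
  x = 2: f ≡ 0 at y ∈ {4, 6}; g ≡ 0 at y ∈ {10}; common: ∅.
  x = 3: f ≡ 0 at y ∈ ∅; g ≡ 0 at y ∈ {10}; common: ∅.
  x = 4: f ≡ 0 at y ∈ {2, 6}; g ≡ 0 at y ∈ {10}; common: ∅.
  x = 5: f ≡ 0 at y ∈ ∅; g ≡ 0 at y ∈ {10}; common: ∅.
  x = 6: f ≡ 0 at y ∈ {2, 4}; g ≡ 0 at y ∈ {10}; common: ∅.
  x = 7: f ≡ 0 at y ∈ {8}; g ≡ 0 at y ∈ {10}; common: ∅.
  x = 8: f ≡ 0 at y ∈ {7, 8}; g ≡ 0 at y ∈ {10}; common: ∅.
  x = 9: f ≡ 0 at y ∈ ∅; g ≡ 0 at y ∈ {10}; common: ∅.
  x = 10: f ≡ 0 at y ∈ ∅; g ≡ 0 at y ∈ {10}; common: ∅.
Collecting: common zeros = ∅, so the count is 0.
Comparison with the Bézout bound: 0 ≤ 2 = deg(f)·deg(g), as expected for curves with no common component (the affine F_11-count falls short of the bound because intersections may lie at infinity, over extension fields, or carry multiplicity).


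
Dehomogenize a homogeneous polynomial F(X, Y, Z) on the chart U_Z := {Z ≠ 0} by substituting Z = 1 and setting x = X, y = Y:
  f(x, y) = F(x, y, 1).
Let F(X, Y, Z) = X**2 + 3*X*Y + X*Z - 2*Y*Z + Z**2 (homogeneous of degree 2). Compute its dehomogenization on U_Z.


f(x, y) = x**2 + 3*x*y + x - 2*y + 1

On U_Z we set Z = 1. Each monomial c·X^i·Y^j·Z^k in F becomes c·x^i·y^j·1^k = c·x^i·y^j.
Substituting Z = 1: F(X, Y, 1) = x**2 + 3*x*y + x - 2*y + 1.
Note: deg(f) ≤ deg(F) = 2; strict inequality happens when F is divisible by Z (lost terms).


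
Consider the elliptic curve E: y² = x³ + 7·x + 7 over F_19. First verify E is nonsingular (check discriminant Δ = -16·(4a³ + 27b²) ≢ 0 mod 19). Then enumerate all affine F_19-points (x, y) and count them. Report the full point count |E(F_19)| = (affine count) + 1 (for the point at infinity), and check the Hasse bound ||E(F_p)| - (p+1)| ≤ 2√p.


Affine points = {(0, 8), (0, 11), (3, 6), (3, 13), (4, 2), (4, 17), (7, 0), (8, 9), (8, 10), (9, 1), (9, 18), (11, 3), (11, 16), (16, 4), (16, 15), (17, 2), (17, 17)}; affine count = 17; |E(F_19)| = 18.

Discriminant check: Δ ∝ 4a³ + 27b² = 4·7³ + 27·7² = 4·343 + 27·49 ≡ 16 (mod 19). Nonzero ⇒ E is nonsingular.
For each x ∈ F_19, compute rhs = x³ + 7·x + 7 mod 19, then count y ∈ F_19 with y² ≡ rhs.
  x = 0: rhs = 7, matching y values: 8, 11 (2 points).
  x = 1: rhs = 15, matching y values: none (0 points).
  x = 2: rhs = 10, matching y values: none (0 points).
  x = 3: rhs = 17, matching y values: 6, 13 (2 points).
  x = 4: rhs = 4, matching y values: 2, 17 (2 points).
  x = 5: rhs = 15, matching y values: none (0 points).
  x = 6: rhs = 18, matching y values: none (0 points).
  x = 7: rhs = 0, matching y values: 0 (1 points).
  x = 8: rhs = 5, matching y values: 9, 10 (2 points).
  x = 9: rhs = 1, matching y values: 1, 18 (2 points).
  x = 10: rhs = 13, matching y values: none (0 points).
  x = 11: rhs = 9, matching y values: 3, 16 (2 points).
  x = 12: rhs = 14, matching y values: none (0 points).
  x = 13: rhs = 15, matching y values: none (0 points).
  x = 14: rhs = 18, matching y values: none (0 points).
  x = 15: rhs = 10, matching y values: none (0 points).
  x = 16: rhs = 16, matching y values: 4, 15 (2 points).
  x = 17: rhs = 4, matching y values: 2, 17 (2 points).
  x = 18: rhs = 18, matching y values: none (0 points).
Total affine count: 17.
Full point count |E(F_19)| = 17 + 1 = 18.
Hasse bound: |18 − (19+1)| = |-2| = 2 ≤ 2√19 ≈ 8.7178 ✓.


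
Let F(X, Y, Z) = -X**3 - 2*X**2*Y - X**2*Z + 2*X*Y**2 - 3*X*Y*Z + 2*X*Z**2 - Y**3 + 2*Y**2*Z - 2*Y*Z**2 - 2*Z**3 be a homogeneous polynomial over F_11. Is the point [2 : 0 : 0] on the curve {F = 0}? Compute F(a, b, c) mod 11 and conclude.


F(2,0,0) ≡ 3 (mod 11); P is NOT on the curve.

Evaluate F(2, 0, 0) term-by-term (mod 11).
  -X**3 ↦ -1·8·1·1 = -8
  -2*X**2*Y ↦ -2·4·0·1 = 0
  -X**2*Z ↦ -1·4·1·0 = 0
  2*X*Y**2 ↦ 2·2·0·1 = 0
  -3*X*Y*Z ↦ -3·2·0·0 = 0
  2*X*Z**2 ↦ 2·2·1·0 = 0
  -Y**3 ↦ -1·1·0·1 = 0
  2*Y**2*Z ↦ 2·1·0·0 = 0
  -2*Y*Z**2 ↦ -2·1·0·0 = 0
  -2*Z**3 ↦ -2·1·1·0 = 0
Sum: F(2, 0, 0) = (-8) + (0) + (0) + (0) + (0) + (0) + (0) + (0) + (0) + (0) = -8.
Reducing mod 11: -8 ≡ 3 (mod 11).
Since F(a, b, c) ≡ 3 ≠ 0 (mod 11), P does NOT lie on the curve.


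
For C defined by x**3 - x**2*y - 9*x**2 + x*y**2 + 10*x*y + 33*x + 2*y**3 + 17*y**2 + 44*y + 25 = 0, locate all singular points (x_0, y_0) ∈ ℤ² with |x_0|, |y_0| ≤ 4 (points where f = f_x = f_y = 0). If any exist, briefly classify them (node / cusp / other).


Singular points: {(2, -3)}; classification: cusp.

Compute partial derivatives:
  f_x = 3*x**2 - 2*x*y - 18*x + y**2 + 10*y + 33.
  f_y = -x**2 + 2*x*y + 10*x + 6*y**2 + 34*y + 44.
Scan x_0 ∈ {−4, ..., 4}. For each x_0, f_y(x_0, y) is a polynomial in y; find its integer roots y ∈ {−4, ..., 4}, then test f_x and f at those candidates.
  x = -4: f_y(-4, y) = 6*y**2 + 26*y - 12; no integer root y with |y| ≤ 4.
  x = -3: f_y(-3, y) = 6*y**2 + 28*y + 5; no integer root y with |y| ≤ 4.
  x = -2: f_y(-2, y) = 6*y**2 + 30*y + 20; no integer root y with |y| ≤ 4.
  x = -1: f_y(-1, y) = 6*y**2 + 32*y + 33; no integer root y with |y| ≤ 4.
  x = 0: f_y(0, y) = 6*y**2 + 34*y + 44; vanishes at y ∈ {-2}. (0, -2): f_x = 17 ≠ 0.
  x = 1: f_y(1, y) = 6*y**2 + 36*y + 53; no integer root y with |y| ≤ 4.
  x = 2: f_y(2, y) = 6*y**2 + 38*y + 60; vanishes at y ∈ {-3}. (2, -3): f_x = 0, f = 0 — SINGULAR.
  x = 3: f_y(3, y) = 6*y**2 + 40*y + 65; no integer root y with |y| ≤ 4.
  x = 4: f_y(4, y) = 6*y**2 + 42*y + 68; no integer root y with |y| ≤ 4.
Only singular point on the grid: (2, -3).
Classify: substitute x = 2 + u, y = -3 + v and expand: f = u**3 - u**2*v + u*v**2 + 2*v**3 + v**2.
No constant or linear terms (consistent with a singular point). Quadratic part: v**2. Cubic part: u**3 - u**2*v + u*v**2 + 2*v**3.
The quadratic part v**2 is a perfect square, so there is a single (double) tangent line v = 0, i.e. y = -3. Restricting the cubic part to that line (v = 0) leaves u**3 ≠ 0, so f is not divisible by v and the branch is v² ≈ -u**3 to lowest order — this is a cusp.
Classification: cusp.


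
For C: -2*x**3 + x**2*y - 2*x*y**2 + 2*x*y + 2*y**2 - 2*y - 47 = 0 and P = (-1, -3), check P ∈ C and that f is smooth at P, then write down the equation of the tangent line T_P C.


Tangent line at P: -24*x - 27*y - 105 = 0.

Step 1: f(-1, -3) = 0, so P lies on C.
Step 2: partial derivatives
  f_x(x, y) = -6*x**2 + 2*x*y - 2*y**2 + 2*y, f_y(x, y) = x**2 - 4*x*y + 2*x + 4*y - 2.
  f_x(P) = -24, f_y(P) = -27 (gradient nonzero, so P is smooth).
Step 3: tangent line at P: -24·(x − -1) + -27·(y − -3) = 0.
Expanding: -24*x - 27*y - 105 = 0.


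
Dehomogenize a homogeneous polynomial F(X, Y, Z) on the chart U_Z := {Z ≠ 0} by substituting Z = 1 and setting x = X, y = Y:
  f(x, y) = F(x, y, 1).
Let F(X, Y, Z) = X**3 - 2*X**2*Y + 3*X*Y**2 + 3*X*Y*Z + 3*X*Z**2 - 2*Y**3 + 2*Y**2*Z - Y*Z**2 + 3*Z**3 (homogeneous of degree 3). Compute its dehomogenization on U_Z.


f(x, y) = x**3 - 2*x**2*y + 3*x*y**2 + 3*x*y + 3*x - 2*y**3 + 2*y**2 - y + 3

On U_Z we set Z = 1. Each monomial c·X^i·Y^j·Z^k in F becomes c·x^i·y^j·1^k = c·x^i·y^j.
Substituting Z = 1: F(X, Y, 1) = x**3 - 2*x**2*y + 3*x*y**2 + 3*x*y + 3*x - 2*y**3 + 2*y**2 - y + 3.
Note: deg(f) ≤ deg(F) = 3; strict inequality happens when F is divisible by Z (lost terms).


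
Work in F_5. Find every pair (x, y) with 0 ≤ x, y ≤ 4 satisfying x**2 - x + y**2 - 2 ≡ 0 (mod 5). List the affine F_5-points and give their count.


Affine F_5-points: {(2, 0), (3, 1), (3, 4), (4, 0)}; count = 4.

For each of the 25 pairs (x, y) ∈ F_5², evaluate f(x, y) mod 5. Record the zeros.
  x = 0: [0↦3, 1↦4, 2↦2, 3↦2, 4↦4]  zeros at y ∈ ∅
  x = 1: [0↦3, 1↦4, 2↦2, 3↦2, 4↦4]  zeros at y ∈ ∅
  x = 2: [0↦0, 1↦1, 2↦4, 3↦4, 4↦1]  zeros at y ∈ {0}
  x = 3: [0↦4, 1↦0, 2↦3, 3↦3, 4↦0]  zeros at y ∈ {1, 4}
  x = 4: [0↦0, 1↦1, 2↦4, 3↦4, 4↦1]  zeros at y ∈ {0}
Collecting zeros: affine points = {(2, 0), (3, 1), (3, 4), (4, 0)}.
Total count |C(F_5)_aff| = 4.


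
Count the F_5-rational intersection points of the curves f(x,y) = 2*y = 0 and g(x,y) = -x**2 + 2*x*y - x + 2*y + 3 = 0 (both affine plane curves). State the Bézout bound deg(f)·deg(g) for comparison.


Common zeros: ∅; count = 0; Bézout bound = 2.

deg(f) = 1, deg(g) = 2, so Bézout bound = 2.
Scan x ∈ F_5. For each x, list the y ∈ F_5 with f(x, y) ≡ 0 and those with g(x, y) ≡ 0 (mod 5); the common zeros in that column are the intersection.
  x = 0: f ≡ 0 at y ∈ {0}; g ≡ 0 at y ∈ {1}; common: ∅.
  x = 1: f ≡ 0 at y ∈ {0}; g ≡ 0 at y ∈ {1}; common: ∅.
  x = 2: f ≡ 0 at y ∈ {0}; g ≡ 0 at y ∈ {3}; common: ∅.
  x = 3: f ≡ 0 at y ∈ {0}; g ≡ 0 at y ∈ {3}; common: ∅.
  x = 4: f ≡ 0 at y ∈ {0}; g ≡ 0 at y ∈ ∅; common: ∅.
Collecting: common zeros = ∅, so the count is 0.
Comparison with the Bézout bound: 0 ≤ 2 = deg(f)·deg(g), as expected for curves with no common component (the affine F_5-count falls short of the bound because intersections may lie at infinity, over extension fields, or carry multiplicity).
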